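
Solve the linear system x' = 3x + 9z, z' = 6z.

x(t) = -c_1e^(3t) - 3c_2e^(6t), z(t) = -c_2e^(6t)

Coefficient matrix A = [[3, 9], [0, 6]].
Characteristic polynomial det(A - λI) = λ^2 - 9λ + 18 = 0.
Eigenvalues λ = 3, 6.
For λ=3: (A-λI) row 1 is [0, 9], so an eigenvector is (-1, 0).
For λ=6: (A-λI) row 1 is [-3, 9], so an eigenvector is (-3, -1).
General solution: c_1e^(3t)(-1,0) + c_2e^(6t)(-3,-1).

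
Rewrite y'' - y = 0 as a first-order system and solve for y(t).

y(t) = K_1e^(t) + K_2e^(-t)

Let x_1 = y, x_2 = y'. Then x_1' = x_2 and x_2' = x_1.
A = [[0,1],[1,0]]; det(A-λI) = λ^2 - 1.
Eigenvalues λ = 1, -1 with eigenvectors (1,1), (1,-1).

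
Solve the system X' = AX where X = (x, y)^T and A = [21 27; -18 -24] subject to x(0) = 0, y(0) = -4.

Coefficient matrix A = [[21, 27], [-18, -24]].
Characteristic polynomial det(A - λI) = λ^2 + 3λ - 18 = 0.
Eigenvalues λ = 3, -6.
For λ=3: (A-λI) row 1 is [18, 27], so an eigenvector is (-3, 2).
For λ=-6: (A-λI) row 1 is [27, 27], so an eigenvector is (-1, 1).
General solution: K_1e^(3t)(-3,2) + K_2e^(-6t)(-1,1).
Applying x(0)=0, y(0)=-4 gives K_1=4, K_2=-12.

x(t) = -12e^(3t) + 12e^(-6t), y(t) = 8e^(3t) - 12e^(-6t)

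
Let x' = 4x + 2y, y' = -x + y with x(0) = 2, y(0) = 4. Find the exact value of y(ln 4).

-224

A = [[4,2],[-1,1]]; eigenvalues λ = 2, 3.
Eigenvectors: (1,-1) for λ=2, (-2,1) for λ=3.
From the initial condition, c_1 = -10, c_2 = -6.
y(ln 4) = (-10)(4^2)(-1) + (-6)(4^3)(1) = -224.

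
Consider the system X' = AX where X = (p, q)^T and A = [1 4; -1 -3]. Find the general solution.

p(t) = -2K_1e^(-t) - 2K_2te^(-t) + K_2e^(-t), q(t) = K_1e^(-t) + K_2te^(-t) - K_2e^(-t)

Coefficient matrix A = [[1, 4], [-1, -3]].
Characteristic polynomial det(A - λI) = λ^2 + 2λ + 1 = 0.
Single eigenvalue λ = -1 with algebraic multiplicity 2.
Eigenvector v = (-2,1); generalized eigenvector w with (A-λI)w=v is (1,-1).
General solution: e^(-t)[K_1·v + K_2·(t·v + w)].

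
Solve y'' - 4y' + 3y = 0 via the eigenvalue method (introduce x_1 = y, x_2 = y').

y(t) = C_1e^(3t) + C_2e^(t)

Let x_1 = y, x_2 = y'. Then x_1' = x_2 and x_2' = -3x_1 + 4x_2.
A = [[0,1],[-3,4]]; det(A-λI) = λ^2 - 4λ + 3.
Eigenvalues λ = 3, 1 with eigenvectors (1,3), (1,1).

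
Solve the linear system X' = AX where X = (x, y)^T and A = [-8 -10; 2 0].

Coefficient matrix A = [[-8, -10], [2, 0]].
Characteristic polynomial det(A - λI) = λ^2 + 8λ + 20 = 0.
Eigenvalues λ = -4 ± 2i (complex conjugate pair).
For λ=-4+2i: an eigenvector is (2,-1) - i(1,0) = (2 - i, -1).
A real fundamental pair from Re and Im of e^((-4+2i)t)v: X_1 = e^(-4t)(cos(2t)·(2,-1) + sin(2t)·(1,0)), X_2 = e^(-4t)(sin(2t)·(2,-1) - cos(2t)·(1,0)).
General solution: c_1X_1 + c_2X_2.

x(t) = c_1e^(-4t)sin(2t) + 2c_1e^(-4t)cos(2t) + 2c_2e^(-4t)sin(2t) - c_2e^(-4t)cos(2t), y(t) = -c_1e^(-4t)cos(2t) - c_2e^(-4t)sin(2t)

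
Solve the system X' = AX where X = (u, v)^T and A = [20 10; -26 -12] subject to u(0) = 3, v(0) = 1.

Coefficient matrix A = [[20, 10], [-26, -12]].
Characteristic polynomial det(A - λI) = λ^2 - 8λ + 20 = 0.
Eigenvalues λ = 4 ± 2i (complex conjugate pair).
For λ=4+2i: an eigenvector is (2,-3) - i(1,-2) = (2 - i, -3 + 2i).
A real fundamental pair from Re and Im of e^((4+2i)t)v: X_1 = e^(4t)(cos(2t)·(2,-3) + sin(2t)·(1,-2)), X_2 = e^(4t)(sin(2t)·(2,-3) - cos(2t)·(1,-2)).
General solution: C_1X_1 + C_2X_2.
Applying u(0)=3, v(0)=1 gives C_1=7, C_2=11.

u(t) = 29e^(4t)sin(2t) + 3e^(4t)cos(2t), v(t) = -47e^(4t)sin(2t) + e^(4t)cos(2t)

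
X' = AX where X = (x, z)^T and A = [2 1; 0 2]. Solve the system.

x(t) = c_1e^(2t) + c_2te^(2t) + 2c_2e^(2t), z(t) = c_2e^(2t)

Coefficient matrix A = [[2, 1], [0, 2]].
Characteristic polynomial det(A - λI) = λ^2 - 4λ + 4 = 0.
Single eigenvalue λ = 2 with algebraic multiplicity 2.
Eigenvector v = (1,0); generalized eigenvector w with (A-λI)w=v is (2,1).
General solution: e^(2t)[c_1·v + c_2·(t·v + w)].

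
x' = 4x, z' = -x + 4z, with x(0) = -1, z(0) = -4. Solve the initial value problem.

Coefficient matrix A = [[4, 0], [-1, 4]].
Characteristic polynomial det(A - λI) = λ^2 - 8λ + 16 = 0.
Single eigenvalue λ = 4 with algebraic multiplicity 2.
Eigenvector v = (0,1); generalized eigenvector w with (A-λI)w=v is (-1,-1).
General solution: e^(4t)[C_1·v + C_2·(t·v + w)].
Applying x(0)=-1, z(0)=-4 gives C_1=-3, C_2=1.

x(t) = -e^(4t), z(t) = te^(4t) - 4e^(4t)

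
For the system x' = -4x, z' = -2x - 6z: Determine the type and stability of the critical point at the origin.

stable node

A = [[-4,0],[-2,-6]]; det(A-λI) = λ^2 + 10λ + 24.
λ = -4, -6: both negative.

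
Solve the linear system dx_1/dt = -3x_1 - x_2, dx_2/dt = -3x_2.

x_1(t) = -C_1e^(-3t) - C_2te^(-3t) + 2C_2e^(-3t), x_2(t) = C_2e^(-3t)

Coefficient matrix A = [[-3, -1], [0, -3]].
Characteristic polynomial det(A - λI) = λ^2 + 6λ + 9 = 0.
Single eigenvalue λ = -3 with algebraic multiplicity 2.
Eigenvector v = (-1,0); generalized eigenvector w with (A-λI)w=v is (2,1).
General solution: e^(-3t)[C_1·v + C_2·(t·v + w)].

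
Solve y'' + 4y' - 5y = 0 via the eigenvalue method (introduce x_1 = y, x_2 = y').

y(t) = K_1e^(t) + K_2e^(-5t)

Let x_1 = y, x_2 = y'. Then x_1' = x_2 and x_2' = 5x_1 - 4x_2.
A = [[0,1],[5,-4]]; det(A-λI) = λ^2 + 4λ - 5.
Eigenvalues λ = 1, -5 with eigenvectors (1,1), (1,-5).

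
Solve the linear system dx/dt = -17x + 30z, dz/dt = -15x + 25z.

Coefficient matrix A = [[-17, 30], [-15, 25]].
Characteristic polynomial det(A - λI) = λ^2 - 8λ + 25 = 0.
Eigenvalues λ = 4 ± 3i (complex conjugate pair).
For λ=4+3i: an eigenvector is (1,1) - i(3,2) = (1 - 3i, 1 - 2i).
A real fundamental pair from Re and Im of e^((4+3i)t)v: X_1 = e^(4t)(cos(3t)·(1,1) + sin(3t)·(3,2)), X_2 = e^(4t)(sin(3t)·(1,1) - cos(3t)·(3,2)).
General solution: C_1X_1 + C_2X_2.

x(t) = 3C_1e^(4t)sin(3t) + C_1e^(4t)cos(3t) + C_2e^(4t)sin(3t) - 3C_2e^(4t)cos(3t), z(t) = 2C_1e^(4t)sin(3t) + C_1e^(4t)cos(3t) + C_2e^(4t)sin(3t) - 2C_2e^(4t)cos(3t)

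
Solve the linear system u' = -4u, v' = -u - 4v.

Coefficient matrix A = [[-4, 0], [-1, -4]].
Characteristic polynomial det(A - λI) = λ^2 + 8λ + 16 = 0.
Single eigenvalue λ = -4 with algebraic multiplicity 2.
Eigenvector v = (0,1); generalized eigenvector w with (A-λI)w=v is (-1,2).
General solution: e^(-4t)[c_1·v + c_2·(t·v + w)].

u(t) = -c_2e^(-4t), v(t) = c_1e^(-4t) + c_2te^(-4t) + 2c_2e^(-4t)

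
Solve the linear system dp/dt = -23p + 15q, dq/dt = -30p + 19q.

p(t) = -C_1e^(-2t)sin(3t) - 2C_1e^(-2t)cos(3t) - 2C_2e^(-2t)sin(3t) + C_2e^(-2t)cos(3t), q(t) = -C_1e^(-2t)sin(3t) - 3C_1e^(-2t)cos(3t) - 3C_2e^(-2t)sin(3t) + C_2e^(-2t)cos(3t)

Coefficient matrix A = [[-23, 15], [-30, 19]].
Characteristic polynomial det(A - λI) = λ^2 + 4λ + 13 = 0.
Eigenvalues λ = -2 ± 3i (complex conjugate pair).
For λ=-2+3i: an eigenvector is (-2,-3) - i(-1,-1) = (-2 + i, -3 + i).
A real fundamental pair from Re and Im of e^((-2+3i)t)v: X_1 = e^(-2t)(cos(3t)·(-2,-3) + sin(3t)·(-1,-1)), X_2 = e^(-2t)(sin(3t)·(-2,-3) - cos(3t)·(-1,-1)).
General solution: C_1X_1 + C_2X_2.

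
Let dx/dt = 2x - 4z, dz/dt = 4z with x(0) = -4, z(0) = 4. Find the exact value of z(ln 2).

64

A = [[2,-4],[0,4]]; eigenvalues λ = 2, 4.
Eigenvectors: (1,0) for λ=2, (2,-1) for λ=4.
From the initial condition, c_1 = 4, c_2 = -4.
z(ln 2) = (4)(2^2)(0) + (-4)(2^4)(-1) = 64.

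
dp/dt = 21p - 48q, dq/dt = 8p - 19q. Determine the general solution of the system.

Coefficient matrix A = [[21, -48], [8, -19]].
Characteristic polynomial det(A - λI) = λ^2 - 2λ - 15 = 0.
Eigenvalues λ = 5, -3.
For λ=5: (A-λI) row 1 is [16, -48], so an eigenvector is (3, 1).
For λ=-3: (A-λI) row 1 is [24, -48], so an eigenvector is (-2, -1).
General solution: c_1e^(5t)(3,1) + c_2e^(-3t)(-2,-1).

p(t) = 3c_1e^(5t) - 2c_2e^(-3t), q(t) = c_1e^(5t) - c_2e^(-3t)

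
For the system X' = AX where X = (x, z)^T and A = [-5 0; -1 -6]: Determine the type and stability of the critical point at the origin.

stable node

A = [[-5,0],[-1,-6]]; det(A-λI) = λ^2 + 11λ + 30.
λ = -5, -6: both negative.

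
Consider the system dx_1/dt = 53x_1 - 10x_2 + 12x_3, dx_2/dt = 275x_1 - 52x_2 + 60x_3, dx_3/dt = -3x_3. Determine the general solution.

Coefficient matrix A = [[53, -10, 12], [275, -52, 60], [0, 0, -3]].
det(A - λI) = 0 gives eigenvalues λ = -3, -2, 3.
For λ=-3: eigenvector (-2,-10,1).
For λ=-2: eigenvector (2,11,0).
For λ=3: eigenvector (1,5,0).
General solution: C_1e^(-3t)(-2,-10,1) + C_2e^(-2t)(2,11,0) + C_3e^(3t)(1,5,0).

x_1(t) = -2C_1e^(-3t) + 2C_2e^(-2t) + C_3e^(3t), x_2(t) = -10C_1e^(-3t) + 11C_2e^(-2t) + 5C_3e^(3t), x_3(t) = C_1e^(-3t)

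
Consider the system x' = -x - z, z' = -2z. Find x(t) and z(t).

x(t) = -K_1e^(-2t) + K_2e^(-t), z(t) = -K_1e^(-2t)

Coefficient matrix A = [[-1, -1], [0, -2]].
Characteristic polynomial det(A - λI) = λ^2 + 3λ + 2 = 0.
Eigenvalues λ = -2, -1.
For λ=-2: (A-λI) row 1 is [1, -1], so an eigenvector is (-1, -1).
For λ=-1: (A-λI) row 1 is [0, -1], so an eigenvector is (1, 0).
General solution: K_1e^(-2t)(-1,-1) + K_2e^(-t)(1,0).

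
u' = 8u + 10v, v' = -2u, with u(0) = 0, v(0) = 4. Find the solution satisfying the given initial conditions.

u(t) = 20e^(4t)sin(2t), v(t) = -8e^(4t)sin(2t) + 4e^(4t)cos(2t)

Coefficient matrix A = [[8, 10], [-2, 0]].
Characteristic polynomial det(A - λI) = λ^2 - 8λ + 20 = 0.
Eigenvalues λ = 4 ± 2i (complex conjugate pair).
For λ=4+2i: an eigenvector is (2,-1) - i(-1,0) = (2 + i, -1).
A real fundamental pair from Re and Im of e^((4+2i)t)v: X_1 = e^(4t)(cos(2t)·(2,-1) + sin(2t)·(-1,0)), X_2 = e^(4t)(sin(2t)·(2,-1) - cos(2t)·(-1,0)).
General solution: C_1X_1 + C_2X_2.
Applying u(0)=0, v(0)=4 gives C_1=-4, C_2=8.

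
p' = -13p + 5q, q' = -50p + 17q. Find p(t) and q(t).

p(t) = -K_1e^(2t)sin(5t) + K_2e^(2t)cos(5t), q(t) = -3K_1e^(2t)sin(5t) - K_1e^(2t)cos(5t) - K_2e^(2t)sin(5t) + 3K_2e^(2t)cos(5t)

Coefficient matrix A = [[-13, 5], [-50, 17]].
Characteristic polynomial det(A - λI) = λ^2 - 4λ + 29 = 0.
Eigenvalues λ = 2 ± 5i (complex conjugate pair).
For λ=2+5i: an eigenvector is (0,-1) - i(-1,-3) = (0 + i, -1 + 3i).
A real fundamental pair from Re and Im of e^((2+5i)t)v: X_1 = e^(2t)(cos(5t)·(0,-1) + sin(5t)·(-1,-3)), X_2 = e^(2t)(sin(5t)·(0,-1) - cos(5t)·(-1,-3)).
General solution: K_1X_1 + K_2X_2.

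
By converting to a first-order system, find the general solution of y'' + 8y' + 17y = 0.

y(t) = c_1e^(-4t)cos(t) + c_2e^(-4t)sin(t)

Let x_1 = y, x_2 = y'. Then x_1' = x_2 and x_2' = -17x_1 - 8x_2.
A = [[0,1],[-17,-8]]; det(A-λI) = λ^2 + 8λ + 17.
Eigenvalues λ = -4 ± i.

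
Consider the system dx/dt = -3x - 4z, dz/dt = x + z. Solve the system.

Coefficient matrix A = [[-3, -4], [1, 1]].
Characteristic polynomial det(A - λI) = λ^2 + 2λ + 1 = 0.
Single eigenvalue λ = -1 with algebraic multiplicity 2.
Eigenvector v = (-2,1); generalized eigenvector w with (A-λI)w=v is (-1,1).
General solution: e^(-t)[K_1·v + K_2·(t·v + w)].

x(t) = -2K_1e^(-t) - 2K_2te^(-t) - K_2e^(-t), z(t) = K_1e^(-t) + K_2te^(-t) + K_2e^(-t)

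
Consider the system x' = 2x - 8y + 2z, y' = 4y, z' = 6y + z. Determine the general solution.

x(t) = c_1e^(2t) - 2c_2e^(4t) - 2c_3e^(t), y(t) = c_2e^(4t), z(t) = 2c_2e^(4t) + c_3e^(t)

Coefficient matrix A = [[2, -8, 2], [0, 4, 0], [0, 6, 1]].
det(A - λI) = 0 gives eigenvalues λ = 2, 4, 1.
For λ=2: eigenvector (1,0,0).
For λ=4: eigenvector (-2,1,2).
For λ=1: eigenvector (-2,0,1).
General solution: c_1e^(2t)(1,0,0) + c_2e^(4t)(-2,1,2) + c_3e^(t)(-2,0,1).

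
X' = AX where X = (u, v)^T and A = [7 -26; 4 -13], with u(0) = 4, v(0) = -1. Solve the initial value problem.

Coefficient matrix A = [[7, -26], [4, -13]].
Characteristic polynomial det(A - λI) = λ^2 + 6λ + 13 = 0.
Eigenvalues λ = -3 ± 2i (complex conjugate pair).
For λ=-3+2i: an eigenvector is (3,1) - i(2,1) = (3 - 2i, 1 - i).
A real fundamental pair from Re and Im of e^((-3+2i)t)v: X_1 = e^(-3t)(cos(2t)·(3,1) + sin(2t)·(2,1)), X_2 = e^(-3t)(sin(2t)·(3,1) - cos(2t)·(2,1)).
General solution: c_1X_1 + c_2X_2.
Applying u(0)=4, v(0)=-1 gives c_1=6, c_2=7.

u(t) = 33e^(-3t)sin(2t) + 4e^(-3t)cos(2t), v(t) = 13e^(-3t)sin(2t) - e^(-3t)cos(2t)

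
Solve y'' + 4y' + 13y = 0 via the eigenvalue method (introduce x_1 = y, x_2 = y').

y(t) = C_1e^(-2t)cos(3t) + C_2e^(-2t)sin(3t)

Let x_1 = y, x_2 = y'. Then x_1' = x_2 and x_2' = -13x_1 - 4x_2.
A = [[0,1],[-13,-4]]; det(A-λI) = λ^2 + 4λ + 13.
Eigenvalues λ = -2 ± 3i.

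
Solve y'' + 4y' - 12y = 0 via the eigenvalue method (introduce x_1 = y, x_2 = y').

Let x_1 = y, x_2 = y'. Then x_1' = x_2 and x_2' = 12x_1 - 4x_2.
A = [[0,1],[12,-4]]; det(A-λI) = λ^2 + 4λ - 12.
Eigenvalues λ = -6, 2 with eigenvectors (1,-6), (1,2).

y(t) = c_1e^(-6t) + c_2e^(2t)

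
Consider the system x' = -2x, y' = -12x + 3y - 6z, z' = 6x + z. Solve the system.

x(t) = C_3e^(-2t), y(t) = 3C_1e^(t) + C_2e^(3t), z(t) = C_1e^(t) - 2C_3e^(-2t)

Coefficient matrix A = [[-2, 0, 0], [-12, 3, -6], [6, 0, 1]].
det(A - λI) = 0 gives eigenvalues λ = 1, 3, -2.
For λ=1: eigenvector (0,3,1).
For λ=3: eigenvector (0,1,0).
For λ=-2: eigenvector (1,0,-2).
General solution: C_1e^(t)(0,3,1) + C_2e^(3t)(0,1,0) + C_3e^(-2t)(1,0,-2).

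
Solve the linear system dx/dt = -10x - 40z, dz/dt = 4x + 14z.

x(t) = -c_1e^(2t)sin(4t) - 3c_1e^(2t)cos(4t) - 3c_2e^(2t)sin(4t) + c_2e^(2t)cos(4t), z(t) = c_1e^(2t)cos(4t) + c_2e^(2t)sin(4t)

Coefficient matrix A = [[-10, -40], [4, 14]].
Characteristic polynomial det(A - λI) = λ^2 - 4λ + 20 = 0.
Eigenvalues λ = 2 ± 4i (complex conjugate pair).
For λ=2+4i: an eigenvector is (-3,1) - i(-1,0) = (-3 + i, 1).
A real fundamental pair from Re and Im of e^((2+4i)t)v: X_1 = e^(2t)(cos(4t)·(-3,1) + sin(4t)·(-1,0)), X_2 = e^(2t)(sin(4t)·(-3,1) - cos(4t)·(-1,0)).
General solution: c_1X_1 + c_2X_2.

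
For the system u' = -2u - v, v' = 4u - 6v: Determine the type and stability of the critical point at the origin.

stable improper node

A = [[-2,-1],[4,-6]]; det(A-λI) = λ^2 + 8λ + 16.
repeated λ = -4 with a single eigenvector.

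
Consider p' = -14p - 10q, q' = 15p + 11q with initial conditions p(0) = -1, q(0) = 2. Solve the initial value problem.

p(t) = -2e^(t) + e^(-4t), q(t) = 3e^(t) - e^(-4t)

Coefficient matrix A = [[-14, -10], [15, 11]].
Characteristic polynomial det(A - λI) = λ^2 + 3λ - 4 = 0.
Eigenvalues λ = 1, -4.
For λ=1: (A-λI) row 1 is [-15, -10], so an eigenvector is (-2, 3).
For λ=-4: (A-λI) row 1 is [-10, -10], so an eigenvector is (1, -1).
General solution: C_1e^(t)(-2,3) + C_2e^(-4t)(1,-1).
Applying p(0)=-1, q(0)=2 gives C_1=1, C_2=1.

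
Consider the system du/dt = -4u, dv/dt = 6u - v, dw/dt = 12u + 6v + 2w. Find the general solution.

Coefficient matrix A = [[-4, 0, 0], [6, -1, 0], [12, 6, 2]].
det(A - λI) = 0 gives eigenvalues λ = 2, -1, -4.
For λ=2: eigenvector (0,0,1).
For λ=-1: eigenvector (0,1,-2).
For λ=-4: eigenvector (1,-2,0).
General solution: c_1e^(2t)(0,0,1) + c_2e^(-t)(0,1,-2) + c_3e^(-4t)(1,-2,0).

u(t) = c_3e^(-4t), v(t) = c_2e^(-t) - 2c_3e^(-4t), w(t) = c_1e^(2t) - 2c_2e^(-t)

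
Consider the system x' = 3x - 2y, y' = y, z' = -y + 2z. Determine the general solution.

x(t) = c_1e^(3t) + c_3e^(t), y(t) = c_3e^(t), z(t) = -c_2e^(2t) + c_3e^(t)

Coefficient matrix A = [[3, -2, 0], [0, 1, 0], [0, -1, 2]].
det(A - λI) = 0 gives eigenvalues λ = 3, 2, 1.
For λ=3: eigenvector (1,0,0).
For λ=2: eigenvector (0,0,-1).
For λ=1: eigenvector (1,1,1).
General solution: c_1e^(3t)(1,0,0) + c_2e^(2t)(0,0,-1) + c_3e^(t)(1,1,1).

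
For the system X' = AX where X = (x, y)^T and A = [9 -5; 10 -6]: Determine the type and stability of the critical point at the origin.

A = [[9,-5],[10,-6]]; det(A-λI) = λ^2 - 3λ - 4.
λ = -1, 4: opposite signs.

saddle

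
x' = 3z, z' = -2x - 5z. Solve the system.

Coefficient matrix A = [[0, 3], [-2, -5]].
Characteristic polynomial det(A - λI) = λ^2 + 5λ + 6 = 0.
Eigenvalues λ = -3, -2.
For λ=-3: (A-λI) row 1 is [3, 3], so an eigenvector is (1, -1).
For λ=-2: (A-λI) row 1 is [2, 3], so an eigenvector is (-3, 2).
General solution: c_1e^(-3t)(1,-1) + c_2e^(-2t)(-3,2).

x(t) = c_1e^(-3t) - 3c_2e^(-2t), z(t) = -c_1e^(-3t) + 2c_2e^(-2t)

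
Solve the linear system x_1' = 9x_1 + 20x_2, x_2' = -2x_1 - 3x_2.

Coefficient matrix A = [[9, 20], [-2, -3]].
Characteristic polynomial det(A - λI) = λ^2 - 6λ + 13 = 0.
Eigenvalues λ = 3 ± 2i (complex conjugate pair).
For λ=3+2i: an eigenvector is (3,-1) - i(-1,0) = (3 + i, -1).
A real fundamental pair from Re and Im of e^((3+2i)t)v: X_1 = e^(3t)(cos(2t)·(3,-1) + sin(2t)·(-1,0)), X_2 = e^(3t)(sin(2t)·(3,-1) - cos(2t)·(-1,0)).
General solution: K_1X_1 + K_2X_2.

x_1(t) = -K_1e^(3t)sin(2t) + 3K_1e^(3t)cos(2t) + 3K_2e^(3t)sin(2t) + K_2e^(3t)cos(2t), x_2(t) = -K_1e^(3t)cos(2t) - K_2e^(3t)sin(2t)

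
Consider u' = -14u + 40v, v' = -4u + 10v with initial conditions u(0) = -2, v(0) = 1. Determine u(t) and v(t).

Coefficient matrix A = [[-14, 40], [-4, 10]].
Characteristic polynomial det(A - λI) = λ^2 + 4λ + 20 = 0.
Eigenvalues λ = -2 ± 4i (complex conjugate pair).
For λ=-2+4i: an eigenvector is (-3,-1) - i(-1,0) = (-3 + i, -1).
A real fundamental pair from Re and Im of e^((-2+4i)t)v: X_1 = e^(-2t)(cos(4t)·(-3,-1) + sin(4t)·(-1,0)), X_2 = e^(-2t)(sin(4t)·(-3,-1) - cos(4t)·(-1,0)).
General solution: C_1X_1 + C_2X_2.
Applying u(0)=-2, v(0)=1 gives C_1=-1, C_2=-5.

u(t) = 16e^(-2t)sin(4t) - 2e^(-2t)cos(4t), v(t) = 5e^(-2t)sin(4t) + e^(-2t)cos(4t)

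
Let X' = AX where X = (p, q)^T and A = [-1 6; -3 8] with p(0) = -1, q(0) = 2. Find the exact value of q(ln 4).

A = [[-1,6],[-3,8]]; eigenvalues λ = 5, 2.
Eigenvectors: (-1,-1) for λ=5, (2,1) for λ=2.
From the initial condition, c_1 = -5, c_2 = -3.
q(ln 4) = (-5)(4^5)(-1) + (-3)(4^2)(1) = 5072.

5072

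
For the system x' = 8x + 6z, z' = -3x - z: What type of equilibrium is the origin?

A = [[8,6],[-3,-1]]; det(A-λI) = λ^2 - 7λ + 10.
λ = 2, 5: both positive.

unstable node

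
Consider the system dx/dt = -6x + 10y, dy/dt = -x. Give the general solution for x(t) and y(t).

Coefficient matrix A = [[-6, 10], [-1, 0]].
Characteristic polynomial det(A - λI) = λ^2 + 6λ + 10 = 0.
Eigenvalues λ = -3 ± i (complex conjugate pair).
For λ=-3+i: an eigenvector is (1,0) - i(-3,-1) = (1 + 3i, 0 + i).
A real fundamental pair from Re and Im of e^((-3+i)t)v: X_1 = e^(-3t)(cos(t)·(1,0) + sin(t)·(-3,-1)), X_2 = e^(-3t)(sin(t)·(1,0) - cos(t)·(-3,-1)).
General solution: K_1X_1 + K_2X_2.

x(t) = -3K_1e^(-3t)sin(t) + K_1e^(-3t)cos(t) + K_2e^(-3t)sin(t) + 3K_2e^(-3t)cos(t), y(t) = -K_1e^(-3t)sin(t) + K_2e^(-3t)cos(t)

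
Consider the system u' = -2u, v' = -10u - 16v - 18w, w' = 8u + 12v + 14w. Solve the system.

u(t) = -K_1e^(-2t), v(t) = 2K_1e^(-2t) + 3K_2e^(-4t) - K_3e^(2t), w(t) = -K_1e^(-2t) - 2K_2e^(-4t) + K_3e^(2t)

Coefficient matrix A = [[-2, 0, 0], [-10, -16, -18], [8, 12, 14]].
det(A - λI) = 0 gives eigenvalues λ = -2, -4, 2.
For λ=-2: eigenvector (-1,2,-1).
For λ=-4: eigenvector (0,3,-2).
For λ=2: eigenvector (0,-1,1).
General solution: K_1e^(-2t)(-1,2,-1) + K_2e^(-4t)(0,3,-2) + K_3e^(2t)(0,-1,1).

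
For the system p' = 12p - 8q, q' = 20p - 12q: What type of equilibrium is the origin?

A = [[12,-8],[20,-12]]; det(A-λI) = λ^2 + 16.
λ = 0 ± 4i: zero real part.

center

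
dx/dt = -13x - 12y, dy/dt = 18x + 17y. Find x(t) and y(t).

x(t) = c_1e^(-t) + 2c_2e^(5t), y(t) = -c_1e^(-t) - 3c_2e^(5t)

Coefficient matrix A = [[-13, -12], [18, 17]].
Characteristic polynomial det(A - λI) = λ^2 - 4λ - 5 = 0.
Eigenvalues λ = -1, 5.
For λ=-1: (A-λI) row 1 is [-12, -12], so an eigenvector is (1, -1).
For λ=5: (A-λI) row 1 is [-18, -12], so an eigenvector is (2, -3).
General solution: c_1e^(-t)(1,-1) + c_2e^(5t)(2,-3).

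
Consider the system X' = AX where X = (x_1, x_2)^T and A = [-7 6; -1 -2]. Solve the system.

Coefficient matrix A = [[-7, 6], [-1, -2]].
Characteristic polynomial det(A - λI) = λ^2 + 9λ + 20 = 0.
Eigenvalues λ = -4, -5.
For λ=-4: (A-λI) row 1 is [-3, 6], so an eigenvector is (-2, -1).
For λ=-5: (A-λI) row 1 is [-2, 6], so an eigenvector is (-3, -1).
General solution: K_1e^(-4t)(-2,-1) + K_2e^(-5t)(-3,-1).

x_1(t) = -2K_1e^(-4t) - 3K_2e^(-5t), x_2(t) = -K_1e^(-4t) - K_2e^(-5t)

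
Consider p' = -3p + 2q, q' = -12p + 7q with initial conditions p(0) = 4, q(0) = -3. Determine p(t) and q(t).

p(t) = -11e^(3t) + 15e^(t), q(t) = -33e^(3t) + 30e^(t)

Coefficient matrix A = [[-3, 2], [-12, 7]].
Characteristic polynomial det(A - λI) = λ^2 - 4λ + 3 = 0.
Eigenvalues λ = 1, 3.
For λ=1: (A-λI) row 1 is [-4, 2], so an eigenvector is (1, 2).
For λ=3: (A-λI) row 1 is [-6, 2], so an eigenvector is (1, 3).
General solution: K_1e^(t)(1,2) + K_2e^(3t)(1,3).
Applying p(0)=4, q(0)=-3 gives K_1=15, K_2=-11.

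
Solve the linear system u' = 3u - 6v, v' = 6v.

Coefficient matrix A = [[3, -6], [0, 6]].
Characteristic polynomial det(A - λI) = λ^2 - 9λ + 18 = 0.
Eigenvalues λ = 3, 6.
For λ=3: (A-λI) row 1 is [0, -6], so an eigenvector is (-1, 0).
For λ=6: (A-λI) row 1 is [-3, -6], so an eigenvector is (-2, 1).
General solution: C_1e^(3t)(-1,0) + C_2e^(6t)(-2,1).

u(t) = -C_1e^(3t) - 2C_2e^(6t), v(t) = C_2e^(6t)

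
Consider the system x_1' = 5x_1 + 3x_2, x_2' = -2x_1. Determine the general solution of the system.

Coefficient matrix A = [[5, 3], [-2, 0]].
Characteristic polynomial det(A - λI) = λ^2 - 5λ + 6 = 0.
Eigenvalues λ = 2, 3.
For λ=2: (A-λI) row 1 is [3, 3], so an eigenvector is (-1, 1).
For λ=3: (A-λI) row 1 is [2, 3], so an eigenvector is (-3, 2).
General solution: c_1e^(2t)(-1,1) + c_2e^(3t)(-3,2).

x_1(t) = -c_1e^(2t) - 3c_2e^(3t), x_2(t) = c_1e^(2t) + 2c_2e^(3t)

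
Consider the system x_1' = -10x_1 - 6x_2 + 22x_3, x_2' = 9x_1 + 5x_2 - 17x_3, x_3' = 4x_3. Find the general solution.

Coefficient matrix A = [[-10, -6, 22], [9, 5, -17], [0, 0, 4]].
det(A - λI) = 0 gives eigenvalues λ = -4, -1, 4.
For λ=-4: eigenvector (1,-1,0).
For λ=-1: eigenvector (-2,3,0).
For λ=4: eigenvector (2,-1,1).
General solution: C_1e^(-4t)(1,-1,0) + C_2e^(-t)(-2,3,0) + C_3e^(4t)(2,-1,1).

x_1(t) = C_1e^(-4t) - 2C_2e^(-t) + 2C_3e^(4t), x_2(t) = -C_1e^(-4t) + 3C_2e^(-t) - C_3e^(4t), x_3(t) = C_3e^(4t)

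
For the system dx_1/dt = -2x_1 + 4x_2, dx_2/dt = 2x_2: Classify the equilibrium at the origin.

saddle

A = [[-2,4],[0,2]]; det(A-λI) = λ^2 - 4.
λ = 2, -2: opposite signs.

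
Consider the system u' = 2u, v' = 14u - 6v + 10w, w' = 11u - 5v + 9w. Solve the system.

u(t) = -C_2e^(2t), v(t) = -2C_1e^(-t) + 2C_2e^(2t) + C_3e^(4t), w(t) = -C_1e^(-t) + 3C_2e^(2t) + C_3e^(4t)

Coefficient matrix A = [[2, 0, 0], [14, -6, 10], [11, -5, 9]].
det(A - λI) = 0 gives eigenvalues λ = -1, 2, 4.
For λ=-1: eigenvector (0,-2,-1).
For λ=2: eigenvector (-1,2,3).
For λ=4: eigenvector (0,1,1).
General solution: C_1e^(-t)(0,-2,-1) + C_2e^(2t)(-1,2,3) + C_3e^(4t)(0,1,1).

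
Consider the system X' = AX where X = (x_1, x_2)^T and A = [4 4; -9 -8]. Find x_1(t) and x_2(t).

Coefficient matrix A = [[4, 4], [-9, -8]].
Characteristic polynomial det(A - λI) = λ^2 + 4λ + 4 = 0.
Single eigenvalue λ = -2 with algebraic multiplicity 2.
Eigenvector v = (-2,3); generalized eigenvector w with (A-λI)w=v is (1,-2).
General solution: e^(-2t)[C_1·v + C_2·(t·v + w)].

x_1(t) = -2C_1e^(-2t) - 2C_2te^(-2t) + C_2e^(-2t), x_2(t) = 3C_1e^(-2t) + 3C_2te^(-2t) - 2C_2e^(-2t)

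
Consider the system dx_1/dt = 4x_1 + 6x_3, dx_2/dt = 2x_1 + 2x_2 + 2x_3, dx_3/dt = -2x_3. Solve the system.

x_1(t) = K_2e^(4t) - K_3e^(-2t), x_2(t) = K_1e^(2t) + K_2e^(4t), x_3(t) = K_3e^(-2t)

Coefficient matrix A = [[4, 0, 6], [2, 2, 2], [0, 0, -2]].
det(A - λI) = 0 gives eigenvalues λ = 2, 4, -2.
For λ=2: eigenvector (0,1,0).
For λ=4: eigenvector (1,1,0).
For λ=-2: eigenvector (-1,0,1).
General solution: K_1e^(2t)(0,1,0) + K_2e^(4t)(1,1,0) + K_3e^(-2t)(-1,0,1).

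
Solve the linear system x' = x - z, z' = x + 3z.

Coefficient matrix A = [[1, -1], [1, 3]].
Characteristic polynomial det(A - λI) = λ^2 - 4λ + 4 = 0.
Single eigenvalue λ = 2 with algebraic multiplicity 2.
Eigenvector v = (-1,1); generalized eigenvector w with (A-λI)w=v is (1,0).
General solution: e^(2t)[C_1·v + C_2·(t·v + w)].

x(t) = -C_1e^(2t) - C_2te^(2t) + C_2e^(2t), z(t) = C_1e^(2t) + C_2te^(2t)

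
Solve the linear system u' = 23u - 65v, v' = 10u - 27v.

Coefficient matrix A = [[23, -65], [10, -27]].
Characteristic polynomial det(A - λI) = λ^2 + 4λ + 29 = 0.
Eigenvalues λ = -2 ± 5i (complex conjugate pair).
For λ=-2+5i: an eigenvector is (2,1) - i(-3,-1) = (2 + 3i, 1 + i).
A real fundamental pair from Re and Im of e^((-2+5i)t)v: X_1 = e^(-2t)(cos(5t)·(2,1) + sin(5t)·(-3,-1)), X_2 = e^(-2t)(sin(5t)·(2,1) - cos(5t)·(-3,-1)).
General solution: C_1X_1 + C_2X_2.

u(t) = -3C_1e^(-2t)sin(5t) + 2C_1e^(-2t)cos(5t) + 2C_2e^(-2t)sin(5t) + 3C_2e^(-2t)cos(5t), v(t) = -C_1e^(-2t)sin(5t) + C_1e^(-2t)cos(5t) + C_2e^(-2t)sin(5t) + C_2e^(-2t)cos(5t)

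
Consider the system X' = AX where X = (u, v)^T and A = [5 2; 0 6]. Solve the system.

Coefficient matrix A = [[5, 2], [0, 6]].
Characteristic polynomial det(A - λI) = λ^2 - 11λ + 30 = 0.
Eigenvalues λ = 5, 6.
For λ=5: (A-λI) row 1 is [0, 2], so an eigenvector is (-1, 0).
For λ=6: (A-λI) row 1 is [-1, 2], so an eigenvector is (-2, -1).
General solution: C_1e^(5t)(-1,0) + C_2e^(6t)(-2,-1).

u(t) = -C_1e^(5t) - 2C_2e^(6t), v(t) = -C_2e^(6t)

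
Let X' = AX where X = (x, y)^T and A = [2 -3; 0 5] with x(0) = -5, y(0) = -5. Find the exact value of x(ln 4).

A = [[2,-3],[0,5]]; eigenvalues λ = 5, 2.
Eigenvectors: (1,-1) for λ=5, (1,0) for λ=2.
From the initial condition, c_1 = 5, c_2 = -10.
x(ln 4) = (5)(4^5)(1) + (-10)(4^2)(1) = 4960.

4960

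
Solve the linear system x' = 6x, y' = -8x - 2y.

Coefficient matrix A = [[6, 0], [-8, -2]].
Characteristic polynomial det(A - λI) = λ^2 - 4λ - 12 = 0.
Eigenvalues λ = 6, -2.
For λ=6: (A-λI) row 2 is [-8, -8], so an eigenvector is (-1, 1).
For λ=-2: (A-λI) row 1 is [8, 0], so an eigenvector is (0, 1).
General solution: c_1e^(6t)(-1,1) + c_2e^(-2t)(0,1).

x(t) = -c_1e^(6t), y(t) = c_1e^(6t) + c_2e^(-2t)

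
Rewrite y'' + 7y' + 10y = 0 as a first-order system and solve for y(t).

Let x_1 = y, x_2 = y'. Then x_1' = x_2 and x_2' = -10x_1 - 7x_2.
A = [[0,1],[-10,-7]]; det(A-λI) = λ^2 + 7λ + 10.
Eigenvalues λ = -5, -2 with eigenvectors (1,-5), (1,-2).

y(t) = c_1e^(-5t) + c_2e^(-2t)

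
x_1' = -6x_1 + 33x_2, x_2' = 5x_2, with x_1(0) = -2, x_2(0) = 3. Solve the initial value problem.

Coefficient matrix A = [[-6, 33], [0, 5]].
Characteristic polynomial det(A - λI) = λ^2 + λ - 30 = 0.
Eigenvalues λ = 5, -6.
For λ=5: (A-λI) row 1 is [-11, 33], so an eigenvector is (3, 1).
For λ=-6: (A-λI) row 1 is [0, 33], so an eigenvector is (-1, 0).
General solution: K_1e^(5t)(3,1) + K_2e^(-6t)(-1,0).
Applying x_1(0)=-2, x_2(0)=3 gives K_1=3, K_2=11.

x_1(t) = 9e^(5t) - 11e^(-6t), x_2(t) = 3e^(5t)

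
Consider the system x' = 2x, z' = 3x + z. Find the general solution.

x(t) = K_2e^(2t), z(t) = -K_1e^(t) + 3K_2e^(2t)

Coefficient matrix A = [[2, 0], [3, 1]].
Characteristic polynomial det(A - λI) = λ^2 - 3λ + 2 = 0.
Eigenvalues λ = 1, 2.
For λ=1: (A-λI) row 1 is [1, 0], so an eigenvector is (0, -1).
For λ=2: (A-λI) row 2 is [3, -1], so an eigenvector is (1, 3).
General solution: K_1e^(t)(0,-1) + K_2e^(2t)(1,3).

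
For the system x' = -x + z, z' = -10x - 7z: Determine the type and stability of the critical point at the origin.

stable spiral

A = [[-1,1],[-10,-7]]; det(A-λI) = λ^2 + 8λ + 17.
λ = -4 ± i: negative real part.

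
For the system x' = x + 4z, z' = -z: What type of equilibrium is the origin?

A = [[1,4],[0,-1]]; det(A-λI) = λ^2 - 1.
λ = 1, -1: opposite signs.

saddle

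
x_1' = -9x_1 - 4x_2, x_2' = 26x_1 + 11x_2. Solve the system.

Coefficient matrix A = [[-9, -4], [26, 11]].
Characteristic polynomial det(A - λI) = λ^2 - 2λ + 5 = 0.
Eigenvalues λ = 1 ± 2i (complex conjugate pair).
For λ=1+2i: an eigenvector is (-1,2) - i(1,-3) = (-1 - i, 2 + 3i).
A real fundamental pair from Re and Im of e^((1+2i)t)v: X_1 = e^(t)(cos(2t)·(-1,2) + sin(2t)·(1,-3)), X_2 = e^(t)(sin(2t)·(-1,2) - cos(2t)·(1,-3)).
General solution: C_1X_1 + C_2X_2.

x_1(t) = C_1e^(t)sin(2t) - C_1e^(t)cos(2t) - C_2e^(t)sin(2t) - C_2e^(t)cos(2t), x_2(t) = -3C_1e^(t)sin(2t) + 2C_1e^(t)cos(2t) + 2C_2e^(t)sin(2t) + 3C_2e^(t)cos(2t)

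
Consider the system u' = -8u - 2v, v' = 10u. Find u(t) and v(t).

Coefficient matrix A = [[-8, -2], [10, 0]].
Characteristic polynomial det(A - λI) = λ^2 + 8λ + 20 = 0.
Eigenvalues λ = -4 ± 2i (complex conjugate pair).
For λ=-4+2i: an eigenvector is (-1,2) - i(0,-1) = (-1, 2 + i).
A real fundamental pair from Re and Im of e^((-4+2i)t)v: X_1 = e^(-4t)(cos(2t)·(-1,2) + sin(2t)·(0,-1)), X_2 = e^(-4t)(sin(2t)·(-1,2) - cos(2t)·(0,-1)).
General solution: C_1X_1 + C_2X_2.

u(t) = -C_1e^(-4t)cos(2t) - C_2e^(-4t)sin(2t), v(t) = -C_1e^(-4t)sin(2t) + 2C_1e^(-4t)cos(2t) + 2C_2e^(-4t)sin(2t) + C_2e^(-4t)cos(2t)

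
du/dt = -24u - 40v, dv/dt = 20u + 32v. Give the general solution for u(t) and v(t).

Coefficient matrix A = [[-24, -40], [20, 32]].
Characteristic polynomial det(A - λI) = λ^2 - 8λ + 32 = 0.
Eigenvalues λ = 4 ± 4i (complex conjugate pair).
For λ=4+4i: an eigenvector is (3,-2) - i(-1,1) = (3 + i, -2 - i).
A real fundamental pair from Re and Im of e^((4+4i)t)v: X_1 = e^(4t)(cos(4t)·(3,-2) + sin(4t)·(-1,1)), X_2 = e^(4t)(sin(4t)·(3,-2) - cos(4t)·(-1,1)).
General solution: C_1X_1 + C_2X_2.

u(t) = -C_1e^(4t)sin(4t) + 3C_1e^(4t)cos(4t) + 3C_2e^(4t)sin(4t) + C_2e^(4t)cos(4t), v(t) = C_1e^(4t)sin(4t) - 2C_1e^(4t)cos(4t) - 2C_2e^(4t)sin(4t) - C_2e^(4t)cos(4t)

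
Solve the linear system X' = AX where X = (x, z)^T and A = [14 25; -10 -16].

x(t) = -2C_1e^(-t)sin(5t) + C_1e^(-t)cos(5t) + C_2e^(-t)sin(5t) + 2C_2e^(-t)cos(5t), z(t) = C_1e^(-t)sin(5t) - C_1e^(-t)cos(5t) - C_2e^(-t)sin(5t) - C_2e^(-t)cos(5t)

Coefficient matrix A = [[14, 25], [-10, -16]].
Characteristic polynomial det(A - λI) = λ^2 + 2λ + 26 = 0.
Eigenvalues λ = -1 ± 5i (complex conjugate pair).
For λ=-1+5i: an eigenvector is (1,-1) - i(-2,1) = (1 + 2i, -1 - i).
A real fundamental pair from Re and Im of e^((-1+5i)t)v: X_1 = e^(-t)(cos(5t)·(1,-1) + sin(5t)·(-2,1)), X_2 = e^(-t)(sin(5t)·(1,-1) - cos(5t)·(-2,1)).
General solution: C_1X_1 + C_2X_2.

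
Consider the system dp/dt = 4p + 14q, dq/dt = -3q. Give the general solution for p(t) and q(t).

p(t) = C_1e^(4t) + 2C_2e^(-3t), q(t) = -C_2e^(-3t)

Coefficient matrix A = [[4, 14], [0, -3]].
Characteristic polynomial det(A - λI) = λ^2 - λ - 12 = 0.
Eigenvalues λ = 4, -3.
For λ=4: (A-λI) row 1 is [0, 14], so an eigenvector is (1, 0).
For λ=-3: (A-λI) row 1 is [7, 14], so an eigenvector is (2, -1).
General solution: C_1e^(4t)(1,0) + C_2e^(-3t)(2,-1).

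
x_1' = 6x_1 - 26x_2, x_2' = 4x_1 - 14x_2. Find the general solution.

Coefficient matrix A = [[6, -26], [4, -14]].
Characteristic polynomial det(A - λI) = λ^2 + 8λ + 20 = 0.
Eigenvalues λ = -4 ± 2i (complex conjugate pair).
For λ=-4+2i: an eigenvector is (-3,-1) - i(-2,-1) = (-3 + 2i, -1 + i).
A real fundamental pair from Re and Im of e^((-4+2i)t)v: X_1 = e^(-4t)(cos(2t)·(-3,-1) + sin(2t)·(-2,-1)), X_2 = e^(-4t)(sin(2t)·(-3,-1) - cos(2t)·(-2,-1)).
General solution: K_1X_1 + K_2X_2.

x_1(t) = -2K_1e^(-4t)sin(2t) - 3K_1e^(-4t)cos(2t) - 3K_2e^(-4t)sin(2t) + 2K_2e^(-4t)cos(2t), x_2(t) = -K_1e^(-4t)sin(2t) - K_1e^(-4t)cos(2t) - K_2e^(-4t)sin(2t) + K_2e^(-4t)cos(2t)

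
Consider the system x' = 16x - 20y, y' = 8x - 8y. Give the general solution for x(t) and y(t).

x(t) = -2c_1e^(4t)sin(4t) + c_1e^(4t)cos(4t) + c_2e^(4t)sin(4t) + 2c_2e^(4t)cos(4t), y(t) = -c_1e^(4t)sin(4t) + c_1e^(4t)cos(4t) + c_2e^(4t)sin(4t) + c_2e^(4t)cos(4t)

Coefficient matrix A = [[16, -20], [8, -8]].
Characteristic polynomial det(A - λI) = λ^2 - 8λ + 32 = 0.
Eigenvalues λ = 4 ± 4i (complex conjugate pair).
For λ=4+4i: an eigenvector is (1,1) - i(-2,-1) = (1 + 2i, 1 + i).
A real fundamental pair from Re and Im of e^((4+4i)t)v: X_1 = e^(4t)(cos(4t)·(1,1) + sin(4t)·(-2,-1)), X_2 = e^(4t)(sin(4t)·(1,1) - cos(4t)·(-2,-1)).
General solution: c_1X_1 + c_2X_2.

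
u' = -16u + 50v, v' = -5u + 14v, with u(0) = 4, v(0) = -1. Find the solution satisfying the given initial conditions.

u(t) = -22e^(-t)sin(5t) + 4e^(-t)cos(5t), v(t) = -7e^(-t)sin(5t) - e^(-t)cos(5t)

Coefficient matrix A = [[-16, 50], [-5, 14]].
Characteristic polynomial det(A - λI) = λ^2 + 2λ + 26 = 0.
Eigenvalues λ = -1 ± 5i (complex conjugate pair).
For λ=-1+5i: an eigenvector is (1,0) - i(-3,-1) = (1 + 3i, 0 + i).
A real fundamental pair from Re and Im of e^((-1+5i)t)v: X_1 = e^(-t)(cos(5t)·(1,0) + sin(5t)·(-3,-1)), X_2 = e^(-t)(sin(5t)·(1,0) - cos(5t)·(-3,-1)).
General solution: c_1X_1 + c_2X_2.
Applying u(0)=4, v(0)=-1 gives c_1=7, c_2=-1.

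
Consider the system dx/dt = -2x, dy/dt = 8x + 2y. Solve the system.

x(t) = C_1e^(-2t), y(t) = -2C_1e^(-2t) - C_2e^(2t)

Coefficient matrix A = [[-2, 0], [8, 2]].
Characteristic polynomial det(A - λI) = λ^2 - 4 = 0.
Eigenvalues λ = -2, 2.
For λ=-2: (A-λI) row 2 is [8, 4], so an eigenvector is (1, -2).
For λ=2: (A-λI) row 1 is [-4, 0], so an eigenvector is (0, -1).
General solution: C_1e^(-2t)(1,-2) + C_2e^(2t)(0,-1).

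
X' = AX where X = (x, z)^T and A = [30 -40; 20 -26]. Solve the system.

Coefficient matrix A = [[30, -40], [20, -26]].
Characteristic polynomial det(A - λI) = λ^2 - 4λ + 20 = 0.
Eigenvalues λ = 2 ± 4i (complex conjugate pair).
For λ=2+4i: an eigenvector is (1,1) - i(-3,-2) = (1 + 3i, 1 + 2i).
A real fundamental pair from Re and Im of e^((2+4i)t)v: X_1 = e^(2t)(cos(4t)·(1,1) + sin(4t)·(-3,-2)), X_2 = e^(2t)(sin(4t)·(1,1) - cos(4t)·(-3,-2)).
General solution: C_1X_1 + C_2X_2.

x(t) = -3C_1e^(2t)sin(4t) + C_1e^(2t)cos(4t) + C_2e^(2t)sin(4t) + 3C_2e^(2t)cos(4t), z(t) = -2C_1e^(2t)sin(4t) + C_1e^(2t)cos(4t) + C_2e^(2t)sin(4t) + 2C_2e^(2t)cos(4t)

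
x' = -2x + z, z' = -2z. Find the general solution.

x(t) = c_1e^(-2t) + c_2te^(-2t) + 3c_2e^(-2t), z(t) = c_2e^(-2t)

Coefficient matrix A = [[-2, 1], [0, -2]].
Characteristic polynomial det(A - λI) = λ^2 + 4λ + 4 = 0.
Single eigenvalue λ = -2 with algebraic multiplicity 2.
Eigenvector v = (1,0); generalized eigenvector w with (A-λI)w=v is (3,1).
General solution: e^(-2t)[c_1·v + c_2·(t·v + w)].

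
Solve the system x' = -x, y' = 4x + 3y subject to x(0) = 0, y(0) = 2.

Coefficient matrix A = [[-1, 0], [4, 3]].
Characteristic polynomial det(A - λI) = λ^2 - 2λ - 3 = 0.
Eigenvalues λ = 3, -1.
For λ=3: (A-λI) row 1 is [-4, 0], so an eigenvector is (0, -1).
For λ=-1: (A-λI) row 2 is [4, 4], so an eigenvector is (1, -1).
General solution: K_1e^(3t)(0,-1) + K_2e^(-t)(1,-1).
Applying x(0)=0, y(0)=2 gives K_1=-2, K_2=0.

x(t) = 0, y(t) = 2e^(3t)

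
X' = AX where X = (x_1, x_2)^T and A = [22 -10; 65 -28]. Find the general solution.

x_1(t) = c_1e^(-3t)sin(5t) + c_1e^(-3t)cos(5t) + c_2e^(-3t)sin(5t) - c_2e^(-3t)cos(5t), x_2(t) = 3c_1e^(-3t)sin(5t) + 2c_1e^(-3t)cos(5t) + 2c_2e^(-3t)sin(5t) - 3c_2e^(-3t)cos(5t)

Coefficient matrix A = [[22, -10], [65, -28]].
Characteristic polynomial det(A - λI) = λ^2 + 6λ + 34 = 0.
Eigenvalues λ = -3 ± 5i (complex conjugate pair).
For λ=-3+5i: an eigenvector is (1,2) - i(1,3) = (1 - i, 2 - 3i).
A real fundamental pair from Re and Im of e^((-3+5i)t)v: X_1 = e^(-3t)(cos(5t)·(1,2) + sin(5t)·(1,3)), X_2 = e^(-3t)(sin(5t)·(1,2) - cos(5t)·(1,3)).
General solution: c_1X_1 + c_2X_2.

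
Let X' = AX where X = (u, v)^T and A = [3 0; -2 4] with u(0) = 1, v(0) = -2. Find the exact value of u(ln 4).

64

A = [[3,0],[-2,4]]; eigenvalues λ = 4, 3.
Eigenvectors: (0,-1) for λ=4, (-1,-2) for λ=3.
From the initial condition, c_1 = 4, c_2 = -1.
u(ln 4) = (4)(4^4)(0) + (-1)(4^3)(-1) = 64.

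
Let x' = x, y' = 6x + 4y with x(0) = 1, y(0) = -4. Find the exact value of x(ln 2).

A = [[1,0],[6,4]]; eigenvalues λ = 1, 4.
Eigenvectors: (-1,2) for λ=1, (0,1) for λ=4.
From the initial condition, c_1 = -1, c_2 = -2.
x(ln 2) = (-1)(2^1)(-1) + (-2)(2^4)(0) = 2.

2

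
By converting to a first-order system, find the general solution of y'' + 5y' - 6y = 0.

y(t) = K_1e^(t) + K_2e^(-6t)

Let x_1 = y, x_2 = y'. Then x_1' = x_2 and x_2' = 6x_1 - 5x_2.
A = [[0,1],[6,-5]]; det(A-λI) = λ^2 + 5λ - 6.
Eigenvalues λ = 1, -6 with eigenvectors (1,1), (1,-6).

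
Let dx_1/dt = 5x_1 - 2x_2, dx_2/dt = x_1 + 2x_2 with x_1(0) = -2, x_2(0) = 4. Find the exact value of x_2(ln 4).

A = [[5,-2],[1,2]]; eigenvalues λ = 3, 4.
Eigenvectors: (-1,-1) for λ=3, (-2,-1) for λ=4.
From the initial condition, c_1 = -10, c_2 = 6.
x_2(ln 4) = (-10)(4^3)(-1) + (6)(4^4)(-1) = -896.

-896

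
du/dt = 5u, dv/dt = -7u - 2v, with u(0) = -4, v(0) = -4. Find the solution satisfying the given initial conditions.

u(t) = -4e^(5t), v(t) = 4e^(5t) - 8e^(-2t)

Coefficient matrix A = [[5, 0], [-7, -2]].
Characteristic polynomial det(A - λI) = λ^2 - 3λ - 10 = 0.
Eigenvalues λ = -2, 5.
For λ=-2: (A-λI) row 1 is [7, 0], so an eigenvector is (0, -1).
For λ=5: (A-λI) row 2 is [-7, -7], so an eigenvector is (1, -1).
General solution: K_1e^(-2t)(0,-1) + K_2e^(5t)(1,-1).
Applying u(0)=-4, v(0)=-4 gives K_1=8, K_2=-4.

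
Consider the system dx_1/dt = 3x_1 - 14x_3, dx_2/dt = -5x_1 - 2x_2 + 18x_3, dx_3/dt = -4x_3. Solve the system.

Coefficient matrix A = [[3, 0, -14], [-5, -2, 18], [0, 0, -4]].
det(A - λI) = 0 gives eigenvalues λ = 3, -2, -4.
For λ=3: eigenvector (1,-1,0).
For λ=-2: eigenvector (0,1,0).
For λ=-4: eigenvector (2,-4,1).
General solution: K_1e^(3t)(1,-1,0) + K_2e^(-2t)(0,1,0) + K_3e^(-4t)(2,-4,1).

x_1(t) = K_1e^(3t) + 2K_3e^(-4t), x_2(t) = -K_1e^(3t) + K_2e^(-2t) - 4K_3e^(-4t), x_3(t) = K_3e^(-4t)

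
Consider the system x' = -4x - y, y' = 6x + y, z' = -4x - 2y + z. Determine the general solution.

Coefficient matrix A = [[-4, -1, 0], [6, 1, 0], [-4, -2, 1]].
det(A - λI) = 0 gives eigenvalues λ = -2, -1, 1.
For λ=-2: eigenvector (1,-2,0).
For λ=-1: eigenvector (-1,3,1).
For λ=1: eigenvector (0,0,1).
General solution: C_1e^(-2t)(1,-2,0) + C_2e^(-t)(-1,3,1) + C_3e^(t)(0,0,1).

x(t) = C_1e^(-2t) - C_2e^(-t), y(t) = -2C_1e^(-2t) + 3C_2e^(-t), z(t) = C_2e^(-t) + C_3e^(t)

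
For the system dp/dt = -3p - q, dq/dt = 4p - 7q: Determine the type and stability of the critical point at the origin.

A = [[-3,-1],[4,-7]]; det(A-λI) = λ^2 + 10λ + 25.
repeated λ = -5 with a single eigenvector.

stable improper node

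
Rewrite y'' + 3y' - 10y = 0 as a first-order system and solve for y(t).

Let x_1 = y, x_2 = y'. Then x_1' = x_2 and x_2' = 10x_1 - 3x_2.
A = [[0,1],[10,-3]]; det(A-λI) = λ^2 + 3λ - 10.
Eigenvalues λ = -5, 2 with eigenvectors (1,-5), (1,2).

y(t) = K_1e^(-5t) + K_2e^(2t)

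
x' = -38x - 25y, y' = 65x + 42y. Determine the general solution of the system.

Coefficient matrix A = [[-38, -25], [65, 42]].
Characteristic polynomial det(A - λI) = λ^2 - 4λ + 29 = 0.
Eigenvalues λ = 2 ± 5i (complex conjugate pair).
For λ=2+5i: an eigenvector is (-2,3) - i(1,-2) = (-2 - i, 3 + 2i).
A real fundamental pair from Re and Im of e^((2+5i)t)v: X_1 = e^(2t)(cos(5t)·(-2,3) + sin(5t)·(1,-2)), X_2 = e^(2t)(sin(5t)·(-2,3) - cos(5t)·(1,-2)).
General solution: C_1X_1 + C_2X_2.

x(t) = C_1e^(2t)sin(5t) - 2C_1e^(2t)cos(5t) - 2C_2e^(2t)sin(5t) - C_2e^(2t)cos(5t), y(t) = -2C_1e^(2t)sin(5t) + 3C_1e^(2t)cos(5t) + 3C_2e^(2t)sin(5t) + 2C_2e^(2t)cos(5t)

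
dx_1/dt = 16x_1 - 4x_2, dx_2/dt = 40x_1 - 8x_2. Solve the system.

x_1(t) = c_1e^(4t)sin(4t) - c_2e^(4t)cos(4t), x_2(t) = 3c_1e^(4t)sin(4t) - c_1e^(4t)cos(4t) - c_2e^(4t)sin(4t) - 3c_2e^(4t)cos(4t)

Coefficient matrix A = [[16, -4], [40, -8]].
Characteristic polynomial det(A - λI) = λ^2 - 8λ + 32 = 0.
Eigenvalues λ = 4 ± 4i (complex conjugate pair).
For λ=4+4i: an eigenvector is (0,-1) - i(1,3) = (0 - i, -1 - 3i).
A real fundamental pair from Re and Im of e^((4+4i)t)v: X_1 = e^(4t)(cos(4t)·(0,-1) + sin(4t)·(1,3)), X_2 = e^(4t)(sin(4t)·(0,-1) - cos(4t)·(1,3)).
General solution: c_1X_1 + c_2X_2.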